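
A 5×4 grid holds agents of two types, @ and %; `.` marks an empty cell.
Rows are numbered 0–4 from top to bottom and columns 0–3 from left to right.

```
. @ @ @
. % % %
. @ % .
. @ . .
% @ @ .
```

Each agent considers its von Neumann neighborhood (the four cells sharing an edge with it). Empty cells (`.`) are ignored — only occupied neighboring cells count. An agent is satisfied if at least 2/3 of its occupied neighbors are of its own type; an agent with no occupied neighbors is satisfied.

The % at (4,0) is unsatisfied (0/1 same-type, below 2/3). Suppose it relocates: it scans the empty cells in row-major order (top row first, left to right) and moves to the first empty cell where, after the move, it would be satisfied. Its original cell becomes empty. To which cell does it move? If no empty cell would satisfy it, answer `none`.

(1,0)

Vacating (4,0). Empty cells in order:
  (0,0): 0/1 same-type → still unsatisfied.
  (1,0): 1/1 same-type → satisfied — stop here.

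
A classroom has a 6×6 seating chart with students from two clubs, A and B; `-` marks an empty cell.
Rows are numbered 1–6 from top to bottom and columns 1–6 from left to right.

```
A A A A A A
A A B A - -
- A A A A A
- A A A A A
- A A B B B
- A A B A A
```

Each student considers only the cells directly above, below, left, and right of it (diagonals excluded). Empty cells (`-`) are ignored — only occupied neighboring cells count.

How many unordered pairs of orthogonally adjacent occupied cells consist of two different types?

12

Scan each occupied cell's neighbors to the right and below so each pair is counted once.
From row 1: 1 unlike of 9 pairs (running 1/9).
From row 2: 3 unlike of 6 pairs (running 4/15).
From row 3: 0 unlike of 9 pairs (running 4/24).
From row 4: 3 unlike of 9 pairs (running 7/33).
From row 5: 3 unlike of 9 pairs (running 10/42).
From row 6: 2 unlike of 4 pairs (running 12/46).
Total adjacent occupied pairs: 46; unlike-type pairs: 12.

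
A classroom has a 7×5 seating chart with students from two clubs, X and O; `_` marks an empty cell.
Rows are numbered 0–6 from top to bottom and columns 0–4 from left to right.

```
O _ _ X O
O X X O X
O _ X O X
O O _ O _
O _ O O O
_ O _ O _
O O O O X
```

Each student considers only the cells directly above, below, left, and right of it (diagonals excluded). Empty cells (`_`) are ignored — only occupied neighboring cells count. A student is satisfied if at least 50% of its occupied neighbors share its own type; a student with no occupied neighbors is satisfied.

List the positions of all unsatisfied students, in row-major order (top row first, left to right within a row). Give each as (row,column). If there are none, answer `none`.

(0,3), (0,4), (1,3), (1,4), (6,4)

Row 0: (0,0)O 1/1 ok · (0,3)X 0/2 unhappy · (0,4)O 0/2 unhappy
Row 1: (1,0)O 2/3 ok · (1,1)X 1/2 ok · (1,2)X 2/3 ok · (1,3)O 1/4 unhappy · (1,4)X 1/3 unhappy
Row 2: (2,0)O 2/2 ok · (2,2)X 1/2 ok · (2,3)O 2/4 ok · (2,4)X 1/2 ok
Row 3: (3,0)O 3/3 ok · (3,1)O 1/1 ok · (3,3)O 2/2 ok
Row 4: (4,0)O 1/1 ok · (4,2)O 1/1 ok · (4,3)O 4/4 ok · (4,4)O 1/1 ok
Row 5: (5,1)O 1/1 ok · (5,3)O 2/2 ok
Row 6: (6,0)O 1/1 ok · (6,1)O 3/3 ok · (6,2)O 2/2 ok · (6,3)O 2/3 ok · (6,4)X 0/1 unhappy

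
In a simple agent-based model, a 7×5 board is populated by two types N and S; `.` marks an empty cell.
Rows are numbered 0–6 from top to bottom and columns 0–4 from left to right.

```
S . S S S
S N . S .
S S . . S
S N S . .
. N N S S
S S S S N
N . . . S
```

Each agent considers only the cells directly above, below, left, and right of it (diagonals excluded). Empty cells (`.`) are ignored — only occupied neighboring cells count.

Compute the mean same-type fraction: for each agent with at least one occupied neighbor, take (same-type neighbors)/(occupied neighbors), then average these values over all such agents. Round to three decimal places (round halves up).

0.536

Row 0: (0,0)S 1/1 · (0,2)S 1/1 · (0,3)S 3/3 · (0,4)S 1/1
Row 1: (1,0)S 2/3 · (1,1)N 0/2 · (1,3)S 1/1
Row 2: (2,0)S 3/3 · (2,1)S 1/3 · (2,4)S — no occupied neighbors
Row 3: (3,0)S 1/2 · (3,1)N 1/4 · (3,2)S 0/2
Row 4: (4,1)N 2/3 · (4,2)N 1/4 · (4,3)S 2/3 · (4,4)S 1/2
Row 5: (5,0)S 1/2 · (5,1)S 2/3 · (5,2)S 2/3 · (5,3)S 2/3 · (5,4)N 0/3
Row 6: (6,0)N 0/1 · (6,4)S 0/1
Sum over 23 agents: 1/1 + 1/1 + 3/3 + 1/1 + 2/3 + 0/2 + 1/1 + 3/3 + 1/3 + 1/2 + 1/4 + 0/2 + 2/3 + 1/4 + 2/3 + 1/2 + 1/2 + 2/3 + 2/3 + 2/3 + 0/3 + 0/1 + 0/1 = 37/3; mean = 37/3 ÷ 23 = 37/69 = 0.536231… → 0.536.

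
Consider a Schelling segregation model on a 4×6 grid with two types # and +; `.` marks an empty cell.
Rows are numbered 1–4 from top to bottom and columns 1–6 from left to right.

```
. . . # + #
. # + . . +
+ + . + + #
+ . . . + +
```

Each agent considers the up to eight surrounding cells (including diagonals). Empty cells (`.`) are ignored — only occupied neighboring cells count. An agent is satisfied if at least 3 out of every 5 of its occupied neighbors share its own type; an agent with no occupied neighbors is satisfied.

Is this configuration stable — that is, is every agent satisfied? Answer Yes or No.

No

Row 1: (1,4)# 0/2 not · (1,5)+ 1/3 not · (1,6)# 0/2 not
Row 2: (2,2)# 0/3 not · (2,3)+ 2/4 not · (2,6)+ 2/4 not
Row 3: (3,1)+ 2/3 satisfied · (3,2)+ 3/4 satisfied · (3,4)+ 3/3 satisfied · (3,5)+ 4/5 satisfied · (3,6)# 0/4 not
Row 4: (4,1)+ 2/2 satisfied · (4,5)+ 3/4 satisfied · (4,6)+ 2/3 satisfied
For instance (1,4) has only 0/2 same-type neighbors, below 3/5.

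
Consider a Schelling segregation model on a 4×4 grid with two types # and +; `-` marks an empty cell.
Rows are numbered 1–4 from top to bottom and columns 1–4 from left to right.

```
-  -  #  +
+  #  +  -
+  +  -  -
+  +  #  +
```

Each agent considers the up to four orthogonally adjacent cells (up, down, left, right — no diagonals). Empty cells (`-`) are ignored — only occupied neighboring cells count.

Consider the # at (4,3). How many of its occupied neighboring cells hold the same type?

0

Occupied neighbors of (4,3): (4,2)=+, (4,4)=+.
Same type (#): 0 of 2.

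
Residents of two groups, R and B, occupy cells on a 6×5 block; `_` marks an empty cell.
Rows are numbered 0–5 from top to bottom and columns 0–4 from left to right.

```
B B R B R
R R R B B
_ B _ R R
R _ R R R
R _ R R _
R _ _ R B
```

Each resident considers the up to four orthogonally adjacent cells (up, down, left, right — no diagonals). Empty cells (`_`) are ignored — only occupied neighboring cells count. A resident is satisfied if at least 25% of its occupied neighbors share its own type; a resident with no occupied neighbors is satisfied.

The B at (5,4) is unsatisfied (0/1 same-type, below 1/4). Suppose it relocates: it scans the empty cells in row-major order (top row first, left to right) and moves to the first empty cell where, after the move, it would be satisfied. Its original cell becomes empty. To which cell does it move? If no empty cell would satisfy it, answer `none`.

Vacating (5,4). Empty cells in order:
  (2,0): 1/3 same-type → satisfied — stop here.

(2,0)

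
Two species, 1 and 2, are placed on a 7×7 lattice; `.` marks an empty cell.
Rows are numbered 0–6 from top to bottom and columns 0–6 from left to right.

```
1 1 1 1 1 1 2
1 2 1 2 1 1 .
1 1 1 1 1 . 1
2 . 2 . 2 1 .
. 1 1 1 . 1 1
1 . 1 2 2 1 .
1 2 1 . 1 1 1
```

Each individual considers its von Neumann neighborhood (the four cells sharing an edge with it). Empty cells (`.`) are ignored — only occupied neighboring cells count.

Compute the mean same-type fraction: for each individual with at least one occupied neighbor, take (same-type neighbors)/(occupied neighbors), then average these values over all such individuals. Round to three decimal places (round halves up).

0.594

Row 0: (0,0)1 2/2 · (0,1)1 2/3 · (0,2)1 3/3 · (0,3)1 2/3 · (0,4)1 3/3 · (0,5)1 2/3 · (0,6)2 0/1
Row 1: (1,0)1 2/3 · (1,1)2 0/4 · (1,2)1 2/4 · (1,3)2 0/4 · (1,4)1 3/4 · (1,5)1 2/2
Row 2: (2,0)1 2/3 · (2,1)1 2/3 · (2,2)1 3/4 · (2,3)1 2/3 · (2,4)1 2/3 · (2,6)1 — no occupied neighbors
Row 3: (3,0)2 0/1 · (3,2)2 0/2 · (3,4)2 0/2 · (3,5)1 1/2
Row 4: (4,1)1 1/1 · (4,2)1 3/4 · (4,3)1 1/2 · (4,5)1 3/3 · (4,6)1 1/1
Row 5: (5,0)1 1/1 · (5,2)1 2/3 · (5,3)2 1/3 · (5,4)2 1/3 · (5,5)1 2/3
Row 6: (6,0)1 1/2 · (6,1)2 0/2 · (6,2)1 1/2 · (6,4)1 1/2 · (6,5)1 3/3 · (6,6)1 1/1
Sum over 38 individuals: 2/2 + 2/3 + 3/3 + 2/3 + 3/3 + 2/3 + 0/1 + 2/3 + 0/4 + 2/4 + 0/4 + 3/4 + 2/2 + 2/3 + 2/3 + 3/4 + 2/3 + 2/3 + 0/1 + 0/2 + 0/2 + 1/2 + 1/1 + 3/4 + 1/2 + 3/3 + 1/1 + 1/1 + 2/3 + 1/3 + 1/3 + 2/3 + 1/2 + 0/2 + 1/2 + 1/2 + 3/3 + 1/1 = 271/12; mean = 271/12 ÷ 38 = 271/456 = 0.594298… → 0.594.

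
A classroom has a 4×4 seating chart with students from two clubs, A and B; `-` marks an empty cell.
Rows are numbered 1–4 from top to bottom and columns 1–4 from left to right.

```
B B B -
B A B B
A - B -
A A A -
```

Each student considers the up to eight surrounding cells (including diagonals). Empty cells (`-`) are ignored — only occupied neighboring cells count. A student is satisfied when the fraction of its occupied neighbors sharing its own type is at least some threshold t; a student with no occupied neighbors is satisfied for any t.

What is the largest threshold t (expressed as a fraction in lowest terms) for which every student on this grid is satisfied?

Row 1: (1,1)B 2/3 · (1,2)B 4/5 · (1,3)B 3/4
Row 2: (2,1)B 2/4 · (2,2)A 1/7 · (2,3)B 4/5 · (2,4)B 3/3
Row 3: (3,1)A 3/4 · (3,3)B 2/5
Row 4: (4,1)A 2/2 · (4,2)A 3/4 · (4,3)A 1/2
The smallest same-type fraction is 1/7 at (2,2), which reduces to 1/7. Any threshold above that leaves this student unsatisfied.

1/7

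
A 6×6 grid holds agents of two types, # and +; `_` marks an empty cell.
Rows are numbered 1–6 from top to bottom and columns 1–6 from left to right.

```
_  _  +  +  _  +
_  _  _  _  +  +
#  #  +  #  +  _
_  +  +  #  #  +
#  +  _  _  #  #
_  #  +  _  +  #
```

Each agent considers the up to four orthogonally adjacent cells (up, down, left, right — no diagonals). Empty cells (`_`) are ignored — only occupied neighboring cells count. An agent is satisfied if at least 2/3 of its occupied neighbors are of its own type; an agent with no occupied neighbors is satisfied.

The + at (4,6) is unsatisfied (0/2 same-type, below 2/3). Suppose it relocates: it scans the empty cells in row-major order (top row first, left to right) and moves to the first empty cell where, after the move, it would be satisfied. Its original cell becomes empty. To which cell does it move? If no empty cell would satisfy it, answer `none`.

Vacating (4,6). Empty cells in order:
  (1,1): 0/0 same-type → satisfied — stop here.

(1,1)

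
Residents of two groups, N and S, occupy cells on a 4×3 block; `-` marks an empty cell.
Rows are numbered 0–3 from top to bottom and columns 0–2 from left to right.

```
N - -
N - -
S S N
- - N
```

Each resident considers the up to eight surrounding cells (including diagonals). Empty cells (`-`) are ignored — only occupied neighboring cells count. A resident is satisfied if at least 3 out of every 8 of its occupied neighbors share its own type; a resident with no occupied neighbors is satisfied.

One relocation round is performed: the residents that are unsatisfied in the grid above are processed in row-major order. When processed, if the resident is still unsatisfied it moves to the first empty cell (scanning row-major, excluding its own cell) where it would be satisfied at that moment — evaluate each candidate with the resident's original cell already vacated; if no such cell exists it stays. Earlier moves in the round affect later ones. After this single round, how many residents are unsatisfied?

Initially unsatisfied (in order): (1,0), (2,1).
  (1,0) → (0,1).
  (2,1) → (3,0).
Resulting grid:
N N -
- - -
S - N
S - N
All satisfied now.

0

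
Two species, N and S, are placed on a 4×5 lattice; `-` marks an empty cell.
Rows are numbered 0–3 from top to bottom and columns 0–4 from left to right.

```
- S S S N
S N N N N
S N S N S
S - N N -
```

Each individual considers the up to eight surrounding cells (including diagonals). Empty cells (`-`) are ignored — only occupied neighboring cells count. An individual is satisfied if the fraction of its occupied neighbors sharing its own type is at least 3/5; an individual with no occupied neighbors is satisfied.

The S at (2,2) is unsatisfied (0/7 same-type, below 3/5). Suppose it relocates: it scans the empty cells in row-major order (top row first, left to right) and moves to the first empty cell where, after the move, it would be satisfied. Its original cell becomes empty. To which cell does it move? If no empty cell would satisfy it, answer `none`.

Vacating (2,2). Empty cells in order:
  (0,0): 2/3 same-type → satisfied — stop here.

(0,0)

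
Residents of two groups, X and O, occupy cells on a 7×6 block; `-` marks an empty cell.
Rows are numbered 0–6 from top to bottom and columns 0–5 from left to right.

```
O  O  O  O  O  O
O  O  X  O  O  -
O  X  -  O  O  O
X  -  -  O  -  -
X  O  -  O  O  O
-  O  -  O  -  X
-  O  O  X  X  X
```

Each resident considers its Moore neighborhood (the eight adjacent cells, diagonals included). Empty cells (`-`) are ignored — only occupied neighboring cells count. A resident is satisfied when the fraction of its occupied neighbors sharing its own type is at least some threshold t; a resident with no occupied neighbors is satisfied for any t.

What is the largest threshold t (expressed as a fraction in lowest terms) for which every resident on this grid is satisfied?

1/7

Row 0: (0,0)O 3/3 · (0,1)O 4/5 · (0,2)O 4/5 · (0,3)O 4/5 · (0,4)O 4/4 · (0,5)O 2/2
Row 1: (1,0)O 4/5 · (1,1)O 5/7 · (1,2)X 1/7 · (1,3)O 6/7 · (1,4)O 7/7
Row 2: (2,0)O 2/4 · (2,1)X 2/5 · (2,3)O 4/5 · (2,4)O 5/5 · (2,5)O 2/2
Row 3: (3,0)X 2/4 · (3,3)O 4/4
Row 4: (4,0)X 1/3 · (4,1)O 1/3 · (4,3)O 3/3 · (4,4)O 4/5 · (4,5)O 1/2
Row 5: (5,1)O 3/4 · (5,3)O 3/5 · (5,5)X 2/4
Row 6: (6,1)O 2/2 · (6,2)O 3/4 · (6,3)X 1/3 · (6,4)X 3/4 · (6,5)X 2/2
The smallest same-type fraction is 1/7 at (1,2), which reduces to 1/7. Any threshold above that leaves this resident unsatisfied.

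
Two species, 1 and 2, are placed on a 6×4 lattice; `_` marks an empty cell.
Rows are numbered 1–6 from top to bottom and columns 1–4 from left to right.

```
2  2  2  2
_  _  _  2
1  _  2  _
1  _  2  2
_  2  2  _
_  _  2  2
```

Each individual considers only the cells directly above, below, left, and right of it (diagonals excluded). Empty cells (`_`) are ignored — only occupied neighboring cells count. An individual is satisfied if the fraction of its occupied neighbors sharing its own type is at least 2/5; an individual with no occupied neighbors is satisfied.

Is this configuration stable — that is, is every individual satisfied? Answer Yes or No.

Yes

Row 1: (1,1)2 1/1 ✓ · (1,2)2 2/2 ✓ · (1,3)2 2/2 ✓ · (1,4)2 2/2 ✓
Row 2: (2,4)2 1/1 ✓
Row 3: (3,1)1 1/1 ✓ · (3,3)2 1/1 ✓
Row 4: (4,1)1 1/1 ✓ · (4,3)2 3/3 ✓ · (4,4)2 1/1 ✓
Row 5: (5,2)2 1/1 ✓ · (5,3)2 3/3 ✓
Row 6: (6,3)2 2/2 ✓ · (6,4)2 1/1 ✓
All meet the threshold, so the configuration is stable.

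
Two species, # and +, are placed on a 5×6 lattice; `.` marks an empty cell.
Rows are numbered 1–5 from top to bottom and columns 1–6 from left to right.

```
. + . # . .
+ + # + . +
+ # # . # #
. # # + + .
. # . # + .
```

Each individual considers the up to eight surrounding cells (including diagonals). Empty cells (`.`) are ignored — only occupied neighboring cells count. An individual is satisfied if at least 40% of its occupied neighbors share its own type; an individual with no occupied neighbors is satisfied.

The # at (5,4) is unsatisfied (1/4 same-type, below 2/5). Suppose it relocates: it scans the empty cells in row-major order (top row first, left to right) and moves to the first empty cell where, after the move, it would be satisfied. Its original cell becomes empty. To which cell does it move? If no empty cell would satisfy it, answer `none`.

(1,3)

Vacating (5,4). Empty cells in order:
  (1,1): 0/3 same-type → still unsatisfied.
  (1,3): 2/5 same-type → satisfied — stop here.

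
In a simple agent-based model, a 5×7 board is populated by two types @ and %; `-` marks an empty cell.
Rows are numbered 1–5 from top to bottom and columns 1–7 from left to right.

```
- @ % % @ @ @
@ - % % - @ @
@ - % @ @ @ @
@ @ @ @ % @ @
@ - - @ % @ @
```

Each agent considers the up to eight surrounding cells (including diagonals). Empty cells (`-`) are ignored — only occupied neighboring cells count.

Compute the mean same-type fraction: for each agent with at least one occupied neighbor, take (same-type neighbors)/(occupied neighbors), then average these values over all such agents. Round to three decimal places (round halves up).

(1,2)@ 1/3
(1,3)% 3/4
(1,4)% 3/4
(1,5)@ 2/4
(1,6)@ 4/4
(1,7)@ 3/3
(2,1)@ 2/2
(2,3)% 4/6
(2,4)% 4/7
(2,6)@ 7/7
(2,7)@ 5/5
(3,1)@ 3/3
(3,3)% 2/6
(3,4)@ 3/7
(3,5)@ 5/7
(3,6)@ 6/7
(3,7)@ 5/5
(4,1)@ 3/3
(4,2)@ 4/5
(4,3)@ 4/5
(4,4)@ 4/7
(4,5)% 1/8
(4,6)@ 6/8
(4,7)@ 5/5
(5,1)@ 2/2
(5,4)@ 2/4
(5,5)% 1/5
(5,6)@ 3/5
(5,7)@ 3/3
Sum over 29 agents: 1/3 + 3/4 + 3/4 + 2/4 + 4/4 + 3/3 + 2/2 + 4/6 + 4/7 + 7/7 + 5/5 + 3/3 + 2/6 + 3/7 + 5/7 + 6/7 + 5/5 + 3/3 + 4/5 + 4/5 + 4/7 + 1/8 + 6/8 + 5/5 + 2/2 + 2/4 + 1/5 + 3/5 + 3/3 = 17851/840; mean = 17851/840 ÷ 29 = 17851/24360 = 0.732799… → 0.733.

0.733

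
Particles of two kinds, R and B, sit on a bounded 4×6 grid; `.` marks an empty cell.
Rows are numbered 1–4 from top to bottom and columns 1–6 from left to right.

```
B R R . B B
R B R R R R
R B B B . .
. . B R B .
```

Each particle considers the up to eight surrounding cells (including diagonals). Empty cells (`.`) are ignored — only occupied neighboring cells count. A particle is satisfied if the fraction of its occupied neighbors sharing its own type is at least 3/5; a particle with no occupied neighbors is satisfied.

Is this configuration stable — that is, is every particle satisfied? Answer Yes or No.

No

Row 1: (1,1)B 1/3 not · (1,2)R 3/5 satisfied · (1,3)R 3/4 satisfied · (1,5)B 1/4 not · (1,6)B 1/3 not
Row 2: (2,1)R 2/5 not · (2,2)B 3/8 not · (2,3)R 3/7 not · (2,4)R 3/6 not · (2,5)R 2/5 not · (2,6)R 1/3 not
Row 3: (3,1)R 1/3 not · (3,2)B 3/6 not · (3,3)B 4/7 not · (3,4)B 3/7 not
Row 4: (4,3)B 3/4 satisfied · (4,4)R 0/4 not · (4,5)B 1/2 not
For instance (1,1) has only 1/3 same-type neighbors, below 3/5.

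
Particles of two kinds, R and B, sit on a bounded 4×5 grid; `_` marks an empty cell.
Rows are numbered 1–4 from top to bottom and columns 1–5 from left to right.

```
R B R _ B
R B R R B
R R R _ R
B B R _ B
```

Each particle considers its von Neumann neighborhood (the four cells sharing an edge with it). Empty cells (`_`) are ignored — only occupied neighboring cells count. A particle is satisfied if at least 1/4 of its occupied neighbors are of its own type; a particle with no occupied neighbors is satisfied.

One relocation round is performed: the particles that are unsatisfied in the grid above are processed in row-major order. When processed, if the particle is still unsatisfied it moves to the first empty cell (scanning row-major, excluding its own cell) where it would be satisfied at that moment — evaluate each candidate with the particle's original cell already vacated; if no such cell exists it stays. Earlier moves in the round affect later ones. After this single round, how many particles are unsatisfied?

0

Initially unsatisfied (in order): (3,5), (4,5).
  (3,5) → (1,4).
  (4,5): now satisfied by earlier moves; stays.
Resulting grid:
R B R R B
R B R R B
R R R _ _
B B R _ B
All satisfied now.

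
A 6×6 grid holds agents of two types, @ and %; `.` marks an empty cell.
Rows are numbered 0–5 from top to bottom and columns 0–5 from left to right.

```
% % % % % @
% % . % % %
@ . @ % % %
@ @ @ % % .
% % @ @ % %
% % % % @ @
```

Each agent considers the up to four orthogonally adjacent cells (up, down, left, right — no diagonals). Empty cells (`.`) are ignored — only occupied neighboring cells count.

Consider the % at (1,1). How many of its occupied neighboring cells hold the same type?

Occupied neighbors of (1,1): (0,1)=%, (1,0)=%.
Same type (%): 2 of 2.

2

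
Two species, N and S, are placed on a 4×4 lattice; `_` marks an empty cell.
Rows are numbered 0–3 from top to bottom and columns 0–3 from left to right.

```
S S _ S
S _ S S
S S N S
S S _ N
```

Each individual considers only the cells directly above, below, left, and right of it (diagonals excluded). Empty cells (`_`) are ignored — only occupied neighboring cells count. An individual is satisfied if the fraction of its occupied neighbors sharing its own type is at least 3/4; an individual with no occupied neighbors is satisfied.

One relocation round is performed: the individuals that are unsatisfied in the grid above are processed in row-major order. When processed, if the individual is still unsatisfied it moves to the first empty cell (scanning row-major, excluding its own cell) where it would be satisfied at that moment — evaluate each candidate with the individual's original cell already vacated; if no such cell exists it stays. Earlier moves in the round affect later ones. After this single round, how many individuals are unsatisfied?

Initially unsatisfied (in order): (1,2), (2,1), (2,2), (2,3), (3,3).
  (1,2) → (0,2).
  (2,1) → (1,1).
  (2,2): no empty cell satisfies it; stays.
  (2,3) → (1,2).
  (3,3): now satisfied by earlier moves; stays.
Resulting grid:
S S S S
S S S S
S _ N _
S S _ N
Unsatisfied now: (2,2).

1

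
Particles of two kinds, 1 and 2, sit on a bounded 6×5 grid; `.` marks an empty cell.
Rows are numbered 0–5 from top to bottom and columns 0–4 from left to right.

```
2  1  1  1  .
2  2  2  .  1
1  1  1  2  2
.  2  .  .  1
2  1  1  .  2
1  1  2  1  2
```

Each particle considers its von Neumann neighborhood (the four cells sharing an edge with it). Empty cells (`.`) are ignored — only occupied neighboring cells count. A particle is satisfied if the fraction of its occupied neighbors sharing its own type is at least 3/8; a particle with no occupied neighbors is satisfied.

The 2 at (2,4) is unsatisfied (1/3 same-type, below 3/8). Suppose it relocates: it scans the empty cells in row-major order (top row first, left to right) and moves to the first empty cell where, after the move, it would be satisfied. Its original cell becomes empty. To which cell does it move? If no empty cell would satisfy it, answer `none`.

(1,3)

Vacating (2,4). Empty cells in order:
  (0,4): 0/2 same-type → still unsatisfied.
  (1,3): 2/4 same-type → satisfied — stop here.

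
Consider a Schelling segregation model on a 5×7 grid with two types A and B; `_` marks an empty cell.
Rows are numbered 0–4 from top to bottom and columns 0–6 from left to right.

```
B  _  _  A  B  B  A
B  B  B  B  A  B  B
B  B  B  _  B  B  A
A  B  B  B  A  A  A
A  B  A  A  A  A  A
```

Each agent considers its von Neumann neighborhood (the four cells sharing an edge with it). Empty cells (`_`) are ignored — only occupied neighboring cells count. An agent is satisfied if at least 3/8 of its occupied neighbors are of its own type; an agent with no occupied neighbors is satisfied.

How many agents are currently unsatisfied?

12

(0,0)B 1/1 ok
(0,3)A 0/2 unhappy
(0,4)B 1/3 unhappy
(0,5)B 2/3 ok
(0,6)A 0/2 unhappy
(1,0)B 3/3 ok
(1,1)B 3/3 ok
(1,2)B 3/3 ok
(1,3)B 1/3 unhappy
(1,4)A 0/4 unhappy
(1,5)B 3/4 ok
(1,6)B 1/3 unhappy
(2,0)B 2/3 ok
(2,1)B 4/4 ok
(2,2)B 3/3 ok
(2,4)B 1/3 unhappy
(2,5)B 2/4 ok
(2,6)A 1/3 unhappy
(3,0)A 1/3 unhappy
(3,1)B 3/4 ok
(3,2)B 3/4 ok
(3,3)B 1/3 unhappy
(3,4)A 2/4 ok
(3,5)A 3/4 ok
(3,6)A 3/3 ok
(4,0)A 1/2 ok
(4,1)B 1/3 unhappy
(4,2)A 1/3 unhappy
(4,3)A 2/3 ok
(4,4)A 3/3 ok
(4,5)A 3/3 ok
(4,6)A 2/2 ok
Unsatisfied: (0,3), (0,4), (0,6), (1,3), (1,4), (1,6), (2,4), (2,6), (3,0), (3,3), (4,1), (4,2) — 12 in total.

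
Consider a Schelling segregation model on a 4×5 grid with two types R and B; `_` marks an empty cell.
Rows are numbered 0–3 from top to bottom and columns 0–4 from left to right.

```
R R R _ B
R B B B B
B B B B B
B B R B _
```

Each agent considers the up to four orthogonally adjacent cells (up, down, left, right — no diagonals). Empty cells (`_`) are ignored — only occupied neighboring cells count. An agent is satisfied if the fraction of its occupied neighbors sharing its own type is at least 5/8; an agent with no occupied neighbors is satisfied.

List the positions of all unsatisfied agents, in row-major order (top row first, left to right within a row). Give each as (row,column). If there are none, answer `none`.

(0,2), (1,0), (1,1), (3,2), (3,3)

Row 0: (0,0)R 2/2 ok · (0,1)R 2/3 ok · (0,2)R 1/2 unhappy · (0,4)B 1/1 ok
Row 1: (1,0)R 1/3 unhappy · (1,1)B 2/4 unhappy · (1,2)B 3/4 ok · (1,3)B 3/3 ok · (1,4)B 3/3 ok
Row 2: (2,0)B 2/3 ok · (2,1)B 4/4 ok · (2,2)B 3/4 ok · (2,3)B 4/4 ok · (2,4)B 2/2 ok
Row 3: (3,0)B 2/2 ok · (3,1)B 2/3 ok · (3,2)R 0/3 unhappy · (3,3)B 1/2 unhappy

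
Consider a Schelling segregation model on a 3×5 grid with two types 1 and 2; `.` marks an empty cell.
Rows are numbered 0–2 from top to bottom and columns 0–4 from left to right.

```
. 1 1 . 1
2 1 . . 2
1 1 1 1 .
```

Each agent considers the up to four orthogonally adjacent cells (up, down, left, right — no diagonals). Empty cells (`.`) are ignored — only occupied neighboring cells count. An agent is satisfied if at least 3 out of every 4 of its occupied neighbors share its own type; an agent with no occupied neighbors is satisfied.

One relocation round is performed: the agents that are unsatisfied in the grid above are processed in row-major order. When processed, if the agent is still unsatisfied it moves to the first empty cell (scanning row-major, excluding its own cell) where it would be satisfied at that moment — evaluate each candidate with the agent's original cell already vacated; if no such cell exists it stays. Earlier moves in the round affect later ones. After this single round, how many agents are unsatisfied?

Initially unsatisfied (in order): (0,4), (1,0), (1,1), (1,4), (2,0).
  (0,4) → (0,3).
  (1,0): no empty cell satisfies it; stays.
  (1,1) → (1,2).
  (1,4): now satisfied by earlier moves; stays.
  (2,0) → (1,1).
Resulting grid:
. 1 1 1 .
2 1 1 . 2
. 1 1 1 .
Unsatisfied now: (1,0).

1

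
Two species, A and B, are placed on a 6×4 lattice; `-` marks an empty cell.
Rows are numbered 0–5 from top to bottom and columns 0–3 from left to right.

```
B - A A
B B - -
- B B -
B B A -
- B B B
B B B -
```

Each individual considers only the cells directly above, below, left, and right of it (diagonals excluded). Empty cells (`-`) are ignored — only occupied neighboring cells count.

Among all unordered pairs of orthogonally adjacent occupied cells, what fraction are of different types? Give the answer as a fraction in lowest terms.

3/17

Scan each occupied cell's neighbors to the right and below so each pair is counted once.
Row 0: B(0,0)–B(1,0)= A(0,2)–A(0,3)=  → 0/2 unlike.
Row 1: B(1,0)–B(1,1)= B(1,1)–B(2,1)=  → 0/2 unlike.
Row 2: B(2,1)–B(2,2)= B(2,1)–B(3,1)= B(2,2)–A(3,2)≠  → 1/3 unlike.
Row 3: B(3,0)–B(3,1)= B(3,1)–A(3,2)≠ B(3,1)–B(4,1)= A(3,2)–B(4,2)≠  → 2/4 unlike.
Row 4: B(4,1)–B(4,2)= B(4,1)–B(5,1)= B(4,2)–B(4,3)= B(4,2)–B(5,2)=  → 0/4 unlike.
Row 5: B(5,0)–B(5,1)= B(5,1)–B(5,2)=  → 0/2 unlike.
Total adjacent occupied pairs: 17; unlike-type pairs: 3.
3/17 is already in lowest terms.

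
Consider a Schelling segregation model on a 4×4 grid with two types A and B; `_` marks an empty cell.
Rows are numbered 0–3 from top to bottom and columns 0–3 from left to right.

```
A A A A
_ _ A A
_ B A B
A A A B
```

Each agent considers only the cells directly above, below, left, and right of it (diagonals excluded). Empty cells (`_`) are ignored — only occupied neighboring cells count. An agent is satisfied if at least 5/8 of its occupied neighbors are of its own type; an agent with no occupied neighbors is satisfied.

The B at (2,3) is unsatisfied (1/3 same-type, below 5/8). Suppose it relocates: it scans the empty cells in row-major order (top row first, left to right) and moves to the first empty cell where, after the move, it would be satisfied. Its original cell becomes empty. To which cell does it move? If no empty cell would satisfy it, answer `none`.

Vacating (2,3). Empty cells in order:
  (1,0): 0/1 same-type → still unsatisfied.
  (1,1): 1/3 same-type → still unsatisfied.
  (2,0): 1/2 same-type → still unsatisfied.

none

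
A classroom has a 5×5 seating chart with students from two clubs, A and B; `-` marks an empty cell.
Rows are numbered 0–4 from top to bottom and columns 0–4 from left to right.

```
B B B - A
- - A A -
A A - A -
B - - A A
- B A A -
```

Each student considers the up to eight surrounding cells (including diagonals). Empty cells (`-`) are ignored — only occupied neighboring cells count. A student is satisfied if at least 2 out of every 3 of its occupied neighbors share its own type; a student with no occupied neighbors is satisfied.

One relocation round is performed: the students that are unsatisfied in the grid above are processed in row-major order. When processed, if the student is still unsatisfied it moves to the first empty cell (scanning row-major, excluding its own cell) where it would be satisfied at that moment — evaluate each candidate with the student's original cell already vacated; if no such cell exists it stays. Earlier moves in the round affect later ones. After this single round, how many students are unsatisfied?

Initially unsatisfied (in order): (0,2), (1,2), (2,0), (3,0), (4,1).
  (0,2) → (4,0).
  (1,2): now satisfied by earlier moves; stays.
  (2,0) → (0,2).
  (3,0): now satisfied by earlier moves; stays.
  (4,1): now satisfied by earlier moves; stays.
Resulting grid:
B B A - A
- - A A -
- A - A -
B - - A A
B B A A -
Unsatisfied now: (0,1), (2,1).

2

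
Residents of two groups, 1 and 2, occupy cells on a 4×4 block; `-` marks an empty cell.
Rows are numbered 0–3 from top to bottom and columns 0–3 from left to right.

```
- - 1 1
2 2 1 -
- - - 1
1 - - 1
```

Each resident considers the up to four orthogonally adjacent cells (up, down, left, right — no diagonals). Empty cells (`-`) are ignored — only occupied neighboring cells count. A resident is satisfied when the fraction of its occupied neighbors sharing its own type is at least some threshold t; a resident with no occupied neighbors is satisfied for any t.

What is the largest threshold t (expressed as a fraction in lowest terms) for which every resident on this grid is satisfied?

1/2

Row 0: (0,2)1 2/2 · (0,3)1 1/1
Row 1: (1,0)2 1/1 · (1,1)2 1/2 · (1,2)1 1/2
Row 2: (2,3)1 1/1
Row 3: (3,0)1 — no occupied neighbors · (3,3)1 1/1
The smallest same-type fraction is 1/2 at (1,1), which reduces to 1/2. Any threshold above that leaves this resident unsatisfied.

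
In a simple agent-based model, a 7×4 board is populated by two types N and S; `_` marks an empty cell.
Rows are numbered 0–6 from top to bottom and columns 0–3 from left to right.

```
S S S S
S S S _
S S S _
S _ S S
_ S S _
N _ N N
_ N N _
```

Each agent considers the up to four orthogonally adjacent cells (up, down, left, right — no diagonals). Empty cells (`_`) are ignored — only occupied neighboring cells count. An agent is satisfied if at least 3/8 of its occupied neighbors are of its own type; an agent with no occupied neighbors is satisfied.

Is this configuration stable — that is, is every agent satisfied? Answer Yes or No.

Row 0: (0,0)S 2/2 satisfied · (0,1)S 3/3 satisfied · (0,2)S 3/3 satisfied · (0,3)S 1/1 satisfied
Row 1: (1,0)S 3/3 satisfied · (1,1)S 4/4 satisfied · (1,2)S 3/3 satisfied
Row 2: (2,0)S 3/3 satisfied · (2,1)S 3/3 satisfied · (2,2)S 3/3 satisfied
Row 3: (3,0)S 1/1 satisfied · (3,2)S 3/3 satisfied · (3,3)S 1/1 satisfied
Row 4: (4,1)S 1/1 satisfied · (4,2)S 2/3 satisfied
Row 5: (5,0)N 0/0 satisfied · (5,2)N 2/3 satisfied · (5,3)N 1/1 satisfied
Row 6: (6,1)N 1/1 satisfied · (6,2)N 2/2 satisfied
All meet the threshold, so the configuration is stable.

Yes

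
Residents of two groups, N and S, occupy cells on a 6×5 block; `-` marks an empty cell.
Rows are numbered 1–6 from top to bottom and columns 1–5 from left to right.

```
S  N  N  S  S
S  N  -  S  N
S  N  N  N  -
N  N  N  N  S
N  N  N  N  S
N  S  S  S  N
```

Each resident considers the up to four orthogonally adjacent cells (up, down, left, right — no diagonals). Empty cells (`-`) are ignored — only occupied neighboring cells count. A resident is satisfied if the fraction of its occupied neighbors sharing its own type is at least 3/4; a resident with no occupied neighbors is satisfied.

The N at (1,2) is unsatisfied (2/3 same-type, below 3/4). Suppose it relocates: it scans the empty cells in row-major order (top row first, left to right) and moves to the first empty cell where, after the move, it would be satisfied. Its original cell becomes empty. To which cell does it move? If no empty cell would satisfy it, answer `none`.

Vacating (1,2). Empty cells in order:
  (2,3): 3/4 same-type → satisfied — stop here.

(2,3)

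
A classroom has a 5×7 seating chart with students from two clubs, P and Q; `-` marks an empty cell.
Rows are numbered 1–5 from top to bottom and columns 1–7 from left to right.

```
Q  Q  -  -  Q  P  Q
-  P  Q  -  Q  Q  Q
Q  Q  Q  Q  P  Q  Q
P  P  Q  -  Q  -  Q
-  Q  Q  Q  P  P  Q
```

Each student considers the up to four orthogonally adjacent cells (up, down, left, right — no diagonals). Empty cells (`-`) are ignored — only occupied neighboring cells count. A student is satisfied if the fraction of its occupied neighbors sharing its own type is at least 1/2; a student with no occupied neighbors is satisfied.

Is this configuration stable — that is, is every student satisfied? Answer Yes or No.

No

Row 1: (1,1)Q 1/1 satisfied · (1,2)Q 1/2 satisfied · (1,5)Q 1/2 satisfied · (1,6)P 0/3 not · (1,7)Q 1/2 satisfied
Row 2: (2,2)P 0/3 not · (2,3)Q 1/2 satisfied · (2,5)Q 2/3 satisfied · (2,6)Q 3/4 satisfied · (2,7)Q 3/3 satisfied
Row 3: (3,1)Q 1/2 satisfied · (3,2)Q 2/4 satisfied · (3,3)Q 4/4 satisfied · (3,4)Q 1/2 satisfied · (3,5)P 0/4 not · (3,6)Q 2/3 satisfied · (3,7)Q 3/3 satisfied
Row 4: (4,1)P 1/2 satisfied · (4,2)P 1/4 not · (4,3)Q 2/3 satisfied · (4,5)Q 0/2 not · (4,7)Q 2/2 satisfied
Row 5: (5,2)Q 1/2 satisfied · (5,3)Q 3/3 satisfied · (5,4)Q 1/2 satisfied · (5,5)P 1/3 not · (5,6)P 1/2 satisfied · (5,7)Q 1/2 satisfied
For instance (1,6) has only 0/3 same-type neighbors, below 1/2.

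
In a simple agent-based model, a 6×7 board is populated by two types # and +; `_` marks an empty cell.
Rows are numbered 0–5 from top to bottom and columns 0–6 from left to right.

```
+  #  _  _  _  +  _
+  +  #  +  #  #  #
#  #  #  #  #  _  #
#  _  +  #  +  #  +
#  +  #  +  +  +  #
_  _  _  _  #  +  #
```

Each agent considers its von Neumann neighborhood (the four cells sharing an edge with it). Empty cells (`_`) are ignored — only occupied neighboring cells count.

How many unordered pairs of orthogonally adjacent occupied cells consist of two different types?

27

Scan each occupied cell's neighbors to the right and below so each pair is counted once.
Row 0: +(0,0)–#(0,1)≠ +(0,0)–+(1,0)= #(0,1)–+(1,1)≠ +(0,5)–#(1,5)≠  → 3/4 unlike.
Row 1: +(1,0)–+(1,1)= +(1,0)–#(2,0)≠ +(1,1)–#(1,2)≠ +(1,1)–#(2,1)≠ #(1,2)–+(1,3)≠ #(1,2)–#(2,2)= +(1,3)–#(1,4)≠ +(1,3)–#(2,3)≠ #(1,4)–#(1,5)= #(1,4)–#(2,4)= #(1,5)–#(1,6)= #(1,6)–#(2,6)=  → 6/12 unlike.
Row 2: #(2,0)–#(2,1)= #(2,0)–#(3,0)= #(2,1)–#(2,2)= #(2,2)–#(2,3)= #(2,2)–+(3,2)≠ #(2,3)–#(2,4)= #(2,3)–#(3,3)= #(2,4)–+(3,4)≠ #(2,6)–+(3,6)≠  → 3/9 unlike.
Row 3: #(3,0)–#(4,0)= +(3,2)–#(3,3)≠ +(3,2)–#(4,2)≠ #(3,3)–+(3,4)≠ #(3,3)–+(4,3)≠ +(3,4)–#(3,5)≠ +(3,4)–+(4,4)= #(3,5)–+(3,6)≠ #(3,5)–+(4,5)≠ +(3,6)–#(4,6)≠  → 8/10 unlike.
Row 4: #(4,0)–+(4,1)≠ +(4,1)–#(4,2)≠ #(4,2)–+(4,3)≠ +(4,3)–+(4,4)= +(4,4)–+(4,5)= +(4,4)–#(5,4)≠ +(4,5)–#(4,6)≠ +(4,5)–+(5,5)= #(4,6)–#(5,6)=  → 5/9 unlike.
Row 5: #(5,4)–+(5,5)≠ +(5,5)–#(5,6)≠  → 2/2 unlike.
Total adjacent occupied pairs: 46; unlike-type pairs: 27.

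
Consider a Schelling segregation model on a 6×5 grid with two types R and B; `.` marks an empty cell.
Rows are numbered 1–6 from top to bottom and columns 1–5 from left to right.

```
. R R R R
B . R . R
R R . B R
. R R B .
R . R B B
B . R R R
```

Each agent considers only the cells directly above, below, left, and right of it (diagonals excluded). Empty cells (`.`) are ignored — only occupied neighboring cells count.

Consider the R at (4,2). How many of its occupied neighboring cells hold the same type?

Occupied neighbors of (4,2): (3,2)=R, (4,3)=R.
Same type (R): 2 of 2.

2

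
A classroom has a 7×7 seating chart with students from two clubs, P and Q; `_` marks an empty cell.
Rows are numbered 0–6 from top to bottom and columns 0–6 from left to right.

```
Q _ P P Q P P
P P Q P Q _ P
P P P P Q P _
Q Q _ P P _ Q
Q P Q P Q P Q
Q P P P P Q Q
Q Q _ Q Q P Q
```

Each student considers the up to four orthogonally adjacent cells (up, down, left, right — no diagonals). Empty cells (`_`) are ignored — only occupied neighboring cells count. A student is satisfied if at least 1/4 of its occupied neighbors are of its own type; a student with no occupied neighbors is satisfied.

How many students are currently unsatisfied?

Row 0: (0,0)Q 0/1 unhappy · (0,2)P 1/2 ok · (0,3)P 2/3 ok · (0,4)Q 1/3 ok · (0,5)P 1/2 ok · (0,6)P 2/2 ok
Row 1: (1,0)P 2/3 ok · (1,1)P 2/3 ok · (1,2)Q 0/4 unhappy · (1,3)P 2/4 ok · (1,4)Q 2/3 ok · (1,6)P 1/1 ok
Row 2: (2,0)P 2/3 ok · (2,1)P 3/4 ok · (2,2)P 2/3 ok · (2,3)P 3/4 ok · (2,4)Q 1/4 ok · (2,5)P 0/1 unhappy
Row 3: (3,0)Q 2/3 ok · (3,1)Q 1/3 ok · (3,3)P 3/3 ok · (3,4)P 1/3 ok · (3,6)Q 1/1 ok
Row 4: (4,0)Q 2/3 ok · (4,1)P 1/4 ok · (4,2)Q 0/3 unhappy · (4,3)P 2/4 ok · (4,4)Q 0/4 unhappy · (4,5)P 0/3 unhappy · (4,6)Q 2/3 ok
Row 5: (5,0)Q 2/3 ok · (5,1)P 2/4 ok · (5,2)P 2/3 ok · (5,3)P 3/4 ok · (5,4)P 1/4 ok · (5,5)Q 1/4 ok · (5,6)Q 3/3 ok
Row 6: (6,0)Q 2/2 ok · (6,1)Q 1/2 ok · (6,3)Q 1/2 ok · (6,4)Q 1/3 ok · (6,5)P 0/3 unhappy · (6,6)Q 1/2 ok
Unsatisfied: (0,0), (1,2), (2,5), (4,2), (4,4), (4,5), (6,5) — 7 in total.

7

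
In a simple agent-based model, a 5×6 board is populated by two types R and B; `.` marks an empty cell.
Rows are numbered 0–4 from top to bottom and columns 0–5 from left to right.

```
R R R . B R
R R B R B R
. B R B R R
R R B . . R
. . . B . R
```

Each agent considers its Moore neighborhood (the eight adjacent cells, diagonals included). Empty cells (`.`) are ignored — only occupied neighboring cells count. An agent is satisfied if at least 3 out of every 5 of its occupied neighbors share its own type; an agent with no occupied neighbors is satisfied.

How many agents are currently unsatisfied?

10

Row 0: (0,0)R 3/3 satisfied · (0,1)R 4/5 satisfied · (0,2)R 3/4 satisfied · (0,4)B 1/4 not · (0,5)R 1/3 not
Row 1: (1,0)R 3/4 satisfied · (1,1)R 5/7 satisfied · (1,2)B 2/7 not · (1,3)R 3/7 not · (1,4)B 2/7 not · (1,5)R 3/5 satisfied
Row 2: (2,1)B 2/7 not · (2,2)R 3/7 not · (2,3)B 3/6 not · (2,4)R 4/6 satisfied · (2,5)R 3/4 satisfied
Row 3: (3,0)R 1/2 not · (3,1)R 2/4 not · (3,2)B 3/5 satisfied · (3,5)R 3/3 satisfied
Row 4: (4,3)B 1/1 satisfied · (4,5)R 1/1 satisfied
Unsatisfied: (0,4), (0,5), (1,2), (1,3), (1,4), (2,1), (2,2), (2,3), (3,0), (3,1) — 10 in total.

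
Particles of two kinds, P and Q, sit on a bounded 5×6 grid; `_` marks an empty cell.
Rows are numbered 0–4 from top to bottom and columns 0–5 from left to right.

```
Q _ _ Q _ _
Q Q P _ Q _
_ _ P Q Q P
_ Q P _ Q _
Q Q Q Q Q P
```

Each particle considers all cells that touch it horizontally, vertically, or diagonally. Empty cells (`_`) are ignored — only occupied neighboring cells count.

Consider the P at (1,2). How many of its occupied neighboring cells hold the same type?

1

Occupied neighbors of (1,2): (0,3)=Q, (1,1)=Q, (2,2)=P, (2,3)=Q.
Same type (P): 1 of 4.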